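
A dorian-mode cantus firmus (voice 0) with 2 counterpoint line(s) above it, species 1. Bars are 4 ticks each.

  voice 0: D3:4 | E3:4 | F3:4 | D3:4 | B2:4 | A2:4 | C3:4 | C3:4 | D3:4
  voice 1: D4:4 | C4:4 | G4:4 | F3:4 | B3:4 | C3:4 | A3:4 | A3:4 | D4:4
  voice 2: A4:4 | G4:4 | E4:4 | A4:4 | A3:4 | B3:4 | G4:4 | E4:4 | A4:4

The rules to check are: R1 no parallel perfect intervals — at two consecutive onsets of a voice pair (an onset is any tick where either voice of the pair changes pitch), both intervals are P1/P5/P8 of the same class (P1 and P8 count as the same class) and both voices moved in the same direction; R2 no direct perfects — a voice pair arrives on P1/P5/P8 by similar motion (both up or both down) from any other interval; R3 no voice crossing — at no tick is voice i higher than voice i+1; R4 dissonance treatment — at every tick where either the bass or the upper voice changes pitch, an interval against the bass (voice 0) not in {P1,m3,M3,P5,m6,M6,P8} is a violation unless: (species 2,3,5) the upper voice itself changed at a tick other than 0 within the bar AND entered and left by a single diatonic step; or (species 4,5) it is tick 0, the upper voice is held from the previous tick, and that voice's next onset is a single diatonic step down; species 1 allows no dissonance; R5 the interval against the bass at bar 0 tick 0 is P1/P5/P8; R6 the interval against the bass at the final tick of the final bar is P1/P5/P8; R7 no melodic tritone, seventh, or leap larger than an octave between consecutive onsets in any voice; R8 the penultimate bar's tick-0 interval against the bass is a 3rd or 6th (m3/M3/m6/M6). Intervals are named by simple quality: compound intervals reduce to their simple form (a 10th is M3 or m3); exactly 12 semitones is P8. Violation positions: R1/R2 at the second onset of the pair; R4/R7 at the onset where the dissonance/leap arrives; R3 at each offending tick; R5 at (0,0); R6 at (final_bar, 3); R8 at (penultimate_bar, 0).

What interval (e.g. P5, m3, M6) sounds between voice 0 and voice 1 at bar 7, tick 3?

voice 0=C3 voice 1=A3 -> M6

M6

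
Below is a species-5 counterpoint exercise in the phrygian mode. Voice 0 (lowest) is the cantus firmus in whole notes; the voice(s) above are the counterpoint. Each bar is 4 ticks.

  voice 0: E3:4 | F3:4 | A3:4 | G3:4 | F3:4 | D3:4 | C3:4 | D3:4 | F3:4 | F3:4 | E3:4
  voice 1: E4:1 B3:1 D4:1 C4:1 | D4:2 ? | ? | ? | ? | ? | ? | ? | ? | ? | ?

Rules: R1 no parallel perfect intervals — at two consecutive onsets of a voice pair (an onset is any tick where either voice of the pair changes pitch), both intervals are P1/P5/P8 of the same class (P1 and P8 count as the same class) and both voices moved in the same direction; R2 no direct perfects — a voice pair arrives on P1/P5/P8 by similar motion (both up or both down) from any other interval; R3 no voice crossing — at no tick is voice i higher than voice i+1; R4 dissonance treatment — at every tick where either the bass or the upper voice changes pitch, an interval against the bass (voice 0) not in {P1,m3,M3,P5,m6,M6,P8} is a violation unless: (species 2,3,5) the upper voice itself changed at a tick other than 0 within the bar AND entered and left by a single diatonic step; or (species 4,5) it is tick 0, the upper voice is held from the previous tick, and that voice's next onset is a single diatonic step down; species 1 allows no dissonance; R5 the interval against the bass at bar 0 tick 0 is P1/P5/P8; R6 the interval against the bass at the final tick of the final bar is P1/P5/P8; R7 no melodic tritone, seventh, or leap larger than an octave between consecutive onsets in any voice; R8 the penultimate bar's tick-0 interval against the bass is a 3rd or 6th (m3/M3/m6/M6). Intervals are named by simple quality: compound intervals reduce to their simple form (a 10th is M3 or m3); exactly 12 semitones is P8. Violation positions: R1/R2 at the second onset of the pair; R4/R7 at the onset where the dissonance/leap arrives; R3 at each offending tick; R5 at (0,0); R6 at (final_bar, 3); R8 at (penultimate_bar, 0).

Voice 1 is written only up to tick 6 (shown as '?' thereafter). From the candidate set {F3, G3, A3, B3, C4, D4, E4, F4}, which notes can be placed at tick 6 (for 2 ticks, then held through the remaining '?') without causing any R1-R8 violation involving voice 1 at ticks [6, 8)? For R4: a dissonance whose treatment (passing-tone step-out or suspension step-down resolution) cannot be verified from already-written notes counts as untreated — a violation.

F3: legal
G3: violates R4
A3: legal
B3: violates R4
C4: legal
D4: legal
E4: violates R4
F4: legal

{A3, C4, D4, F3, F4}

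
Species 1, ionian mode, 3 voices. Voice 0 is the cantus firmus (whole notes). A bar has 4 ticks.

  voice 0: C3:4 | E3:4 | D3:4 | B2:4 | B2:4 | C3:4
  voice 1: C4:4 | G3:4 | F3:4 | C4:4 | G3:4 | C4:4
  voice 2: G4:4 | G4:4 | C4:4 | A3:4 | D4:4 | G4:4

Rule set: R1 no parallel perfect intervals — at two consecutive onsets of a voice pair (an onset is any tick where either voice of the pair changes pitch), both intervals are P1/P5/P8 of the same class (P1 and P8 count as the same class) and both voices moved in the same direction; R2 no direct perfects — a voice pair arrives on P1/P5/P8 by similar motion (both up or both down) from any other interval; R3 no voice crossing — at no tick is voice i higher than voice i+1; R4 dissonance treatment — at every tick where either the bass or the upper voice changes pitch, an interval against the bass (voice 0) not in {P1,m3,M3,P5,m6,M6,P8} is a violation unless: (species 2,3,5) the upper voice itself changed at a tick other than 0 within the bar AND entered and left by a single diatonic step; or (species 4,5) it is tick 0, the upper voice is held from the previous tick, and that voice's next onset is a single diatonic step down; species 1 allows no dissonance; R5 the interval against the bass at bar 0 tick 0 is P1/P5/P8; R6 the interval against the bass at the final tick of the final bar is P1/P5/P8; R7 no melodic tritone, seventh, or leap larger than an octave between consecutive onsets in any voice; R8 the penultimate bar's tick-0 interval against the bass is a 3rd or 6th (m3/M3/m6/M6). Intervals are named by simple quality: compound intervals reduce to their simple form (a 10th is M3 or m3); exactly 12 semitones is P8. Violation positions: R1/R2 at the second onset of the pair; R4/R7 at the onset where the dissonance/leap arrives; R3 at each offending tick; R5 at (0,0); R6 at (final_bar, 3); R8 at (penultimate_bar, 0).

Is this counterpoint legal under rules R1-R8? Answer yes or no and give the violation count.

bar 0: v0=C3 v1=C4 v2=G4 (P5)
bar 1: v0=E3 v1=G3 v2=G4 (m3)
bar 2: v0=D3 v1=F3 v2=C4 (m7)
bar 3: v0=B2 v1=C4 v2=A3 (m7)
bar 4: v0=B2 v1=G3 v2=D4 (m3)
bar 5: v0=C3 v1=C4 v2=G4 (P5)
  R2 @ bar2.0: G3/G4 P8 -> F3/C4 P5 similar
  R4 @ bar2.0: D3/C4 m7 untreated
  R3 @ bar3.0: C4 above A3
  R4 @ bar3.0: B2/C4 m2 untreated
  R4 @ bar3.0: B2/A3 m7 untreated
  R3 @ bar3.1: C4 above A3
  R3 @ bar3.2: C4 above A3
  R3 @ bar3.3: C4 above A3
  R1 @ bar5.0: G3/D4 P5 -> C4/G4 P5 similar
  R2 @ bar5.0: B2/G3 m6 -> C3/C4 P8 similar
  R2 @ bar5.0: B2/D4 m3 -> C3/G4 P5 similar

No (11 violations)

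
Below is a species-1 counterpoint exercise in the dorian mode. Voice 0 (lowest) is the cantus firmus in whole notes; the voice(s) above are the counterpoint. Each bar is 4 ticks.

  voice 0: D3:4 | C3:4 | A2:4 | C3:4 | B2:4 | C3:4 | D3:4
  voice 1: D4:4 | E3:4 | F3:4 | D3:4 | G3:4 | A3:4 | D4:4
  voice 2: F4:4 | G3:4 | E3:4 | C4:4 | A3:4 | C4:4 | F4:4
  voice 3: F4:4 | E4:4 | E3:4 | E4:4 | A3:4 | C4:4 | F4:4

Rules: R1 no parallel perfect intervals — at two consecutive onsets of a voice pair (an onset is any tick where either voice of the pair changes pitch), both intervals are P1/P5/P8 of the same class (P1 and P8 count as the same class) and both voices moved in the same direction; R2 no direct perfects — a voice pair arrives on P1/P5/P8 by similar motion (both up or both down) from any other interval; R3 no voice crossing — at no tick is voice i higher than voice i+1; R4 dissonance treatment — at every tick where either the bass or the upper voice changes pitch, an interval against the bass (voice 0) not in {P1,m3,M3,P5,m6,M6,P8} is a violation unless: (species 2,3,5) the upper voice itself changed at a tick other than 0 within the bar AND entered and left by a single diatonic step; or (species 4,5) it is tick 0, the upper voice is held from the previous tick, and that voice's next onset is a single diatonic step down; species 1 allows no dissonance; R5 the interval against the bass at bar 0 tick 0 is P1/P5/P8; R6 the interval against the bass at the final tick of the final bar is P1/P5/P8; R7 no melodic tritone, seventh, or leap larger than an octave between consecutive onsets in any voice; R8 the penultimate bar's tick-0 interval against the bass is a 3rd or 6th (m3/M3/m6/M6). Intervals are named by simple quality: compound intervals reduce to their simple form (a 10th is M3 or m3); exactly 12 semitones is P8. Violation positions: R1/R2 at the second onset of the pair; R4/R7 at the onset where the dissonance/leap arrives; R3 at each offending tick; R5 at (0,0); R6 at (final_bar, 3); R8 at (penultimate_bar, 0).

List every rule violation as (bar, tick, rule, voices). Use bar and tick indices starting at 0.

(0, 0, R5, (0, 2))
(0, 0, R5, (0, 3))
(1, 0, R2, (0, 2))
(1, 0, R2, (1, 3))
(1, 0, R7, (1,))
(1, 0, R7, (2,))
(2, 0, R1, (0, 2))
(2, 0, R2, (0, 3))
(2, 0, R2, (2, 3))
(2, 0, R3, (1, 2))
(2, 1, R3, (1, 2))
(2, 2, R3, (1, 2))
(2, 3, R3, (1, 2))
(3, 0, R2, (0, 2))
(3, 0, R4, (0, 1))
(4, 0, R2, (2, 3))
(4, 0, R4, (0, 2))
(4, 0, R4, (0, 3))
(5, 0, R1, (2, 3))
(5, 0, R2, (0, 2))
(5, 0, R2, (0, 3))
(5, 0, R8, (0, 2))
(5, 0, R8, (0, 3))
(6, 0, R1, (2, 3))
(6, 0, R2, (0, 1))
(6, 3, R6, (0, 2))
(6, 3, R6, (0, 3))

bar 0: v0=D3 v1=D4 v2=F4 v3=F4 downbeat m3
bar 1: v0=C3 v1=E3 v2=G3 v3=E4 downbeat M3
bar 2: v0=A2 v1=F3 v2=E3 v3=E3 downbeat P5
bar 3: v0=C3 v1=D3 v2=C4 v3=E4 downbeat M3
bar 4: v0=B2 v1=G3 v2=A3 v3=A3 downbeat m7
bar 5: v0=C3 v1=A3 v2=C4 v3=C4 downbeat P8
bar 6: v0=D3 v1=D4 v2=F4 v3=F4 downbeat m3
  -> R5 @ bar 0 tick 0 v(0, 2): opens on m3
  -> R5 @ bar 0 tick 0 v(0, 3): opens on m3
  -> R2 @ bar 1 tick 0 v(0, 2): D3/F4 m3 -> C3/G3 P5 similar
  -> R2 @ bar 1 tick 0 v(1, 3): D4/F4 m3 -> E3/E4 P8 similar
  -> R7 @ bar 1 tick 0 v(1,): D4->E3 leap 10st
  -> R7 @ bar 1 tick 0 v(2,): F4->G3 leap 10st
  -> R1 @ bar 2 tick 0 v(0, 2): C3/G3 P5 -> A2/E3 P5 similar
  -> R2 @ bar 2 tick 0 v(0, 3): C3/E4 M3 -> A2/E3 P5 similar
  -> R2 @ bar 2 tick 0 v(2, 3): G3/E4 M6 -> E3/E3 P1 similar
  -> R3 @ bar 2 tick 0 v(1, 2): F3 above E3
  -> R3 @ bar 2 tick 1 v(1, 2): F3 above E3
  -> R3 @ bar 2 tick 2 v(1, 2): F3 above E3
  -> R3 @ bar 2 tick 3 v(1, 2): F3 above E3
  -> R2 @ bar 3 tick 0 v(0, 2): A2/E3 P5 -> C3/C4 P8 similar
  -> R4 @ bar 3 tick 0 v(0, 1): C3/D3 M2 untreated
  -> R2 @ bar 4 tick 0 v(2, 3): C4/E4 M3 -> A3/A3 P1 similar
  -> R4 @ bar 4 tick 0 v(0, 2): B2/A3 m7 untreated
  -> R4 @ bar 4 tick 0 v(0, 3): B2/A3 m7 untreated
  -> R1 @ bar 5 tick 0 v(2, 3): A3/A3 P1 -> C4/C4 P1 similar
  -> R2 @ bar 5 tick 0 v(0, 2): B2/A3 m7 -> C3/C4 P8 similar
  -> R2 @ bar 5 tick 0 v(0, 3): B2/A3 m7 -> C3/C4 P8 similar
  -> R8 @ bar 5 tick 0 v(0, 2): penult P8 not 3rd/6th
  -> R8 @ bar 5 tick 0 v(0, 3): penult P8 not 3rd/6th
  -> R1 @ bar 6 tick 0 v(2, 3): C4/C4 P1 -> F4/F4 P1 similar
  -> R2 @ bar 6 tick 0 v(0, 1): C3/A3 M6 -> D3/D4 P8 similar
  -> R6 @ bar 6 tick 3 v(0, 2): closes on m3
  -> R6 @ bar 6 tick 3 v(0, 3): closes on m3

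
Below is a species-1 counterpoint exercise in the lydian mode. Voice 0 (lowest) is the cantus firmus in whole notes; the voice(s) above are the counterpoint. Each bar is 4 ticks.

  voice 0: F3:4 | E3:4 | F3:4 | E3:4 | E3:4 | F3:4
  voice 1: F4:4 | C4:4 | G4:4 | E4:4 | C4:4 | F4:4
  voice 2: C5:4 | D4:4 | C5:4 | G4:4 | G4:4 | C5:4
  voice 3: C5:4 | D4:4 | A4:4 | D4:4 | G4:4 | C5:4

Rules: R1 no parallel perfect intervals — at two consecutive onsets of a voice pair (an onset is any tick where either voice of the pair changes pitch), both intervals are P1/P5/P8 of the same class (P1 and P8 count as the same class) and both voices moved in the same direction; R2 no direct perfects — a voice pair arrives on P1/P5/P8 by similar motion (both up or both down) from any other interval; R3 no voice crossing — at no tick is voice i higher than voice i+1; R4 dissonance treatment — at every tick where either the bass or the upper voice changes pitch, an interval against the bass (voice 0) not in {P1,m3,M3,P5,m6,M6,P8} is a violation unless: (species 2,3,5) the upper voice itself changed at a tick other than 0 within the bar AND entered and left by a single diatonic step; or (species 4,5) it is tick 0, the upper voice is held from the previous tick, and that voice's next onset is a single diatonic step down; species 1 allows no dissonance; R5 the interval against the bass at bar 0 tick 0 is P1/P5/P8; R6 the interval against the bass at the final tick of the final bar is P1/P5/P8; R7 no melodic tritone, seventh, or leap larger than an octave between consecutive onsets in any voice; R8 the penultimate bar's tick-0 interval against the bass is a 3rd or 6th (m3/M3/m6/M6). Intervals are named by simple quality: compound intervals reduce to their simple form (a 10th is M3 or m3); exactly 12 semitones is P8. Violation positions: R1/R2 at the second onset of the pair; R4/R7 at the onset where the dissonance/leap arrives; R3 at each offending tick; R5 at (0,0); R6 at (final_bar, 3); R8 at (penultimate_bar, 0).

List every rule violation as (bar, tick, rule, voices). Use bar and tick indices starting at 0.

bar 0: v0=F3 v1=F4 v2=C5 v3=C5 downbeat P5
bar 1: v0=E3 v1=C4 v2=D4 v3=D4 downbeat m7
bar 2: v0=F3 v1=G4 v2=C5 v3=A4 downbeat M3
bar 3: v0=E3 v1=E4 v2=G4 v3=D4 downbeat m7
bar 4: v0=E3 v1=C4 v2=G4 v3=G4 downbeat m3
bar 5: v0=F3 v1=F4 v2=C5 v3=C5 downbeat P5
  -> R1 @ bar 1 tick 0 v(2, 3): C5/C5 P1 -> D4/D4 P1 similar
  -> R4 @ bar 1 tick 0 v(0, 2): E3/D4 m7 untreated
  -> R4 @ bar 1 tick 0 v(0, 3): E3/D4 m7 untreated
  -> R7 @ bar 1 tick 0 v(2,): C5->D4 leap 10st
  -> R7 @ bar 1 tick 0 v(3,): C5->D4 leap 10st
  -> R2 @ bar 2 tick 0 v(0, 2): E3/D4 m7 -> F3/C5 P5 similar
  -> R3 @ bar 2 tick 0 v(2, 3): C5 above A4
  -> R4 @ bar 2 tick 0 v(0, 1): F3/G4 M2 untreated
  -> R7 @ bar 2 tick 0 v(2,): D4->C5 leap 10st
  -> R3 @ bar 2 tick 1 v(2, 3): C5 above A4
  -> R3 @ bar 2 tick 2 v(2, 3): C5 above A4
  -> R3 @ bar 2 tick 3 v(2, 3): C5 above A4
  -> R2 @ bar 3 tick 0 v(0, 1): F3/G4 M2 -> E3/E4 P8 similar
  -> R3 @ bar 3 tick 0 v(2, 3): G4 above D4
  -> R4 @ bar 3 tick 0 v(0, 3): E3/D4 m7 untreated
  -> R3 @ bar 3 tick 1 v(2, 3): G4 above D4
  -> R3 @ bar 3 tick 2 v(2, 3): G4 above D4
  -> R3 @ bar 3 tick 3 v(2, 3): G4 above D4
  -> R1 @ bar 5 tick 0 v(1, 2): C4/G4 P5 -> F4/C5 P5 similar
  -> R1 @ bar 5 tick 0 v(1, 3): C4/G4 P5 -> F4/C5 P5 similar
  -> R1 @ bar 5 tick 0 v(2, 3): G4/G4 P1 -> C5/C5 P1 similar
  -> R2 @ bar 5 tick 0 v(0, 1): E3/C4 m6 -> F3/F4 P8 similar
  -> R2 @ bar 5 tick 0 v(0, 2): E3/G4 m3 -> F3/C5 P5 similar
  -> R2 @ bar 5 tick 0 v(0, 3): E3/G4 m3 -> F3/C5 P5 similar

(1, 0, R1, (2, 3))
(1, 0, R4, (0, 2))
(1, 0, R4, (0, 3))
(1, 0, R7, (2,))
(1, 0, R7, (3,))
(2, 0, R2, (0, 2))
(2, 0, R3, (2, 3))
(2, 0, R4, (0, 1))
(2, 0, R7, (2,))
(2, 1, R3, (2, 3))
(2, 2, R3, (2, 3))
(2, 3, R3, (2, 3))
(3, 0, R2, (0, 1))
(3, 0, R3, (2, 3))
(3, 0, R4, (0, 3))
(3, 1, R3, (2, 3))
(3, 2, R3, (2, 3))
(3, 3, R3, (2, 3))
(5, 0, R1, (1, 2))
(5, 0, R1, (1, 3))
(5, 0, R1, (2, 3))
(5, 0, R2, (0, 1))
(5, 0, R2, (0, 2))
(5, 0, R2, (0, 3))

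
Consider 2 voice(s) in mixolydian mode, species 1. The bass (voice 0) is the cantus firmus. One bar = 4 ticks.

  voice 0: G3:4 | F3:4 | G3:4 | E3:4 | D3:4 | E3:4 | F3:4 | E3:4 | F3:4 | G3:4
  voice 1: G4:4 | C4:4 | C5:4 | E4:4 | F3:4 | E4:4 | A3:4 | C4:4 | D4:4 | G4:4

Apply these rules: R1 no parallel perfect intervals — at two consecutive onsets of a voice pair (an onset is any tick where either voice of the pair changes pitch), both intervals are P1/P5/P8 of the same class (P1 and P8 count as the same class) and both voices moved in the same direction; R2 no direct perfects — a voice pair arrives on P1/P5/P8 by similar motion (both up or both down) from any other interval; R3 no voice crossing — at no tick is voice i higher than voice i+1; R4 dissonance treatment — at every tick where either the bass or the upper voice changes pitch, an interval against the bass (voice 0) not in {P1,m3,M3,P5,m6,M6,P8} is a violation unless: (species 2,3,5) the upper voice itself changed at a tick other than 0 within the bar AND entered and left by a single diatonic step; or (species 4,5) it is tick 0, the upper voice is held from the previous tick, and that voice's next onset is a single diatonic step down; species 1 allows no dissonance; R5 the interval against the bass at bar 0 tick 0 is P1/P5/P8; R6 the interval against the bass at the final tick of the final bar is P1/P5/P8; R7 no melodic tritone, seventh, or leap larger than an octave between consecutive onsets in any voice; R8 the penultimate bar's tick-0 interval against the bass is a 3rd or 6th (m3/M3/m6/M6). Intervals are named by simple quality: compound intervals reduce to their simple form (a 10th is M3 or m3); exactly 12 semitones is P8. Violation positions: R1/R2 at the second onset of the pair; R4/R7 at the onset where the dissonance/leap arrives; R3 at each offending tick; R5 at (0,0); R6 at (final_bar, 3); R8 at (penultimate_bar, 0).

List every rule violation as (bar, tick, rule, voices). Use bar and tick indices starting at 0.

bar 0: v0=G3 v1=G4 downbeat P8
bar 1: v0=F3 v1=C4 downbeat P5
bar 2: v0=G3 v1=C5 downbeat P4
bar 3: v0=E3 v1=E4 downbeat P8
bar 4: v0=D3 v1=F3 downbeat m3
bar 5: v0=E3 v1=E4 downbeat P8
bar 6: v0=F3 v1=A3 downbeat M3
bar 7: v0=E3 v1=C4 downbeat m6
bar 8: v0=F3 v1=D4 downbeat M6
bar 9: v0=G3 v1=G4 downbeat P8
  -> R2 @ bar 1 tick 0 v(0, 1): G3/G4 P8 -> F3/C4 P5 similar
  -> R4 @ bar 2 tick 0 v(0, 1): G3/C5 P4 untreated
  -> R2 @ bar 3 tick 0 v(0, 1): G3/C5 P4 -> E3/E4 P8 similar
  -> R7 @ bar 4 tick 0 v(1,): E4->F3 leap 11st
  -> R2 @ bar 5 tick 0 v(0, 1): D3/F3 m3 -> E3/E4 P8 similar
  -> R7 @ bar 5 tick 0 v(1,): F3->E4 leap 11st
  -> R2 @ bar 9 tick 0 v(0, 1): F3/D4 M6 -> G3/G4 P8 similar

(1, 0, R2, (0, 1))
(2, 0, R4, (0, 1))
(3, 0, R2, (0, 1))
(4, 0, R7, (1,))
(5, 0, R2, (0, 1))
(5, 0, R7, (1,))
(9, 0, R2, (0, 1))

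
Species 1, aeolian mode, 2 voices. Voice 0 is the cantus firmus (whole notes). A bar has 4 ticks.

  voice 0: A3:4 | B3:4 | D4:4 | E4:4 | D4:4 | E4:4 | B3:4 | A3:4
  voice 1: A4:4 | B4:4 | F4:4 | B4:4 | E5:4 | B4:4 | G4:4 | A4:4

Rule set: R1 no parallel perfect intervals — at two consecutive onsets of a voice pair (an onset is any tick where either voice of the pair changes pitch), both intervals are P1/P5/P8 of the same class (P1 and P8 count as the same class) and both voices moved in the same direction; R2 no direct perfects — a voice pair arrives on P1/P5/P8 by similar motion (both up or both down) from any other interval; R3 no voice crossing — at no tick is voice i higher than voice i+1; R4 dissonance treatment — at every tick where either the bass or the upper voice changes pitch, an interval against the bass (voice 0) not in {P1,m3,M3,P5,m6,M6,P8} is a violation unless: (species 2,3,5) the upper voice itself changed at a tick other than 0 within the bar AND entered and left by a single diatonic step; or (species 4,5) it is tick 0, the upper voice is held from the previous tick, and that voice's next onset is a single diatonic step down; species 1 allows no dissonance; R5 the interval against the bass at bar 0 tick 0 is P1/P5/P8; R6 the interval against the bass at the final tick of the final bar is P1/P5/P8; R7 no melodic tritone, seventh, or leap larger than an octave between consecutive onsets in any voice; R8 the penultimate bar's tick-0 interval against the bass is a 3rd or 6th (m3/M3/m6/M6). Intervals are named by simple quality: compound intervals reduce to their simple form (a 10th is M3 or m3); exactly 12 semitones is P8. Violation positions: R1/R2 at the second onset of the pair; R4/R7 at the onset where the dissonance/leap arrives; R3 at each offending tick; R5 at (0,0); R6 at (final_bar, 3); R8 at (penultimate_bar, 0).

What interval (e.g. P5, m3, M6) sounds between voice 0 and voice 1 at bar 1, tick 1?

voice 0=B3 voice 1=B4 -> P8

P8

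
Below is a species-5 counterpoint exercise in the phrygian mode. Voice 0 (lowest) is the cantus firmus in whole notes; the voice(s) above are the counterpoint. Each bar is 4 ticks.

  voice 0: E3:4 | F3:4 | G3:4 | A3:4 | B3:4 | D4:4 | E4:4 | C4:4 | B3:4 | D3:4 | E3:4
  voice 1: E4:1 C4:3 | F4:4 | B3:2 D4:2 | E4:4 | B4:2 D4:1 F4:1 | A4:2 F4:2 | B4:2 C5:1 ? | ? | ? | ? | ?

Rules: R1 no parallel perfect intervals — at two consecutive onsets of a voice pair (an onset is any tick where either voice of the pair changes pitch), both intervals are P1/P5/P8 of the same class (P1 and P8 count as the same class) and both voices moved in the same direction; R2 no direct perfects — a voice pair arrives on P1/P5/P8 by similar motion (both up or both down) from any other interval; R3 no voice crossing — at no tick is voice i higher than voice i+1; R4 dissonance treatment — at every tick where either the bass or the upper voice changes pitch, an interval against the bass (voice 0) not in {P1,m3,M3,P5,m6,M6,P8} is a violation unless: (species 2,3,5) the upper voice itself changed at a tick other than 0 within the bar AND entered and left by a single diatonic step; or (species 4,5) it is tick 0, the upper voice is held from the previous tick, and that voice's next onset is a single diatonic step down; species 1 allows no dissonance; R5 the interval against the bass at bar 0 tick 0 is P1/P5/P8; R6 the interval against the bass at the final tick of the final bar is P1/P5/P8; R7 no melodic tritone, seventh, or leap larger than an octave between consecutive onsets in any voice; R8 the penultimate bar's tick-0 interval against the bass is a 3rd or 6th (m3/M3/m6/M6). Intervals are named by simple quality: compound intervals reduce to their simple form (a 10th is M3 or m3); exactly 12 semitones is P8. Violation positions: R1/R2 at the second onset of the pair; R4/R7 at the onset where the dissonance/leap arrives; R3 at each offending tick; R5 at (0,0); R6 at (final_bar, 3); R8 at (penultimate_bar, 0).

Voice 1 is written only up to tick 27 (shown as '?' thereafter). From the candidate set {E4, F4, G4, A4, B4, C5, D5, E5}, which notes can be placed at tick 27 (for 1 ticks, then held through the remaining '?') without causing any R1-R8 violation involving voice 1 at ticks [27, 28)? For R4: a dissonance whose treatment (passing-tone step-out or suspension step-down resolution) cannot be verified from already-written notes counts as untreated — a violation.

E4: legal
F4: violates R4
G4: legal
A4: violates R4
B4: legal
C5: legal
D5: violates R4
E5: legal

{B4, C5, E4, E5, G4}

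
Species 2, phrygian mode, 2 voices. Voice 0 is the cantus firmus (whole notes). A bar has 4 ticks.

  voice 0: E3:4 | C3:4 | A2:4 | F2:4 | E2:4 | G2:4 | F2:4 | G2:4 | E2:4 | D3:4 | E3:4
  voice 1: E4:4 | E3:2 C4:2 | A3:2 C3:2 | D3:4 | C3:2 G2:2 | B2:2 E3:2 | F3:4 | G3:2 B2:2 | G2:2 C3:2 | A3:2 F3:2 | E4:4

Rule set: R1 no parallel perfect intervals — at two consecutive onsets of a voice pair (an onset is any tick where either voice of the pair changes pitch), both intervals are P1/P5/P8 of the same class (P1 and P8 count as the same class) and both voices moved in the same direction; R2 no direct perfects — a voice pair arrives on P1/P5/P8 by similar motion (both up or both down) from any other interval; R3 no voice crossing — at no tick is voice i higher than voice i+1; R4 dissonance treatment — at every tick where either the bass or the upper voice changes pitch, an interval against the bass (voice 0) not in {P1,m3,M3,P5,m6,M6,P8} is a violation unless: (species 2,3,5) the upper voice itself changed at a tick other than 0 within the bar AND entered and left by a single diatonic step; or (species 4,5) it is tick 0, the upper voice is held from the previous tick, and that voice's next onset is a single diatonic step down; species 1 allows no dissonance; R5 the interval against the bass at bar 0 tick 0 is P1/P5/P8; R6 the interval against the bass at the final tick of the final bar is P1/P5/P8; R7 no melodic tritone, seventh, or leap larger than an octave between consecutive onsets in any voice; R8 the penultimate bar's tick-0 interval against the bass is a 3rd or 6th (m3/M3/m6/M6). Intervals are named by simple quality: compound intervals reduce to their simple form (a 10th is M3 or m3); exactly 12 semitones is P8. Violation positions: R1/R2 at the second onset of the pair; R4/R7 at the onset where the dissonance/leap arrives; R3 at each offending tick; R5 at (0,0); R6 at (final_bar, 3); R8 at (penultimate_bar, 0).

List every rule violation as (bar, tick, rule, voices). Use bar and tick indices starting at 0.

(2, 0, R1, (0, 1))
(7, 0, R1, (0, 1))
(9, 0, R2, (0, 1))
(9, 0, R7, (0,))
(9, 0, R8, (0, 1))
(10, 0, R2, (0, 1))
(10, 0, R7, (1,))

bar 0: v0=E3 v1=E4 downbeat P8
bar 1: v0=C3 v1=E3 downbeat M3
bar 2: v0=A2 v1=A3 downbeat P8
bar 3: v0=F2 v1=D3 downbeat M6
bar 4: v0=E2 v1=C3 downbeat m6
bar 5: v0=G2 v1=B2 downbeat M3
bar 6: v0=F2 v1=F3 downbeat P8
bar 7: v0=G2 v1=G3 downbeat P8
bar 8: v0=E2 v1=G2 downbeat m3
bar 9: v0=D3 v1=A3 downbeat P5
bar 10: v0=E3 v1=E4 downbeat P8
  -> R1 @ bar 2 tick 0 v(0, 1): C3/C4 P8 -> A2/A3 P8 similar
  -> R1 @ bar 7 tick 0 v(0, 1): F2/F3 P8 -> G2/G3 P8 similar
  -> R2 @ bar 9 tick 0 v(0, 1): E2/C3 m6 -> D3/A3 P5 similar
  -> R7 @ bar 9 tick 0 v(0,): E2->D3 leap 10st
  -> R8 @ bar 9 tick 0 v(0, 1): penult P5 not 3rd/6th
  -> R2 @ bar 10 tick 0 v(0, 1): D3/F3 m3 -> E3/E4 P8 similar
  -> R7 @ bar 10 tick 0 v(1,): F3->E4 leap 11st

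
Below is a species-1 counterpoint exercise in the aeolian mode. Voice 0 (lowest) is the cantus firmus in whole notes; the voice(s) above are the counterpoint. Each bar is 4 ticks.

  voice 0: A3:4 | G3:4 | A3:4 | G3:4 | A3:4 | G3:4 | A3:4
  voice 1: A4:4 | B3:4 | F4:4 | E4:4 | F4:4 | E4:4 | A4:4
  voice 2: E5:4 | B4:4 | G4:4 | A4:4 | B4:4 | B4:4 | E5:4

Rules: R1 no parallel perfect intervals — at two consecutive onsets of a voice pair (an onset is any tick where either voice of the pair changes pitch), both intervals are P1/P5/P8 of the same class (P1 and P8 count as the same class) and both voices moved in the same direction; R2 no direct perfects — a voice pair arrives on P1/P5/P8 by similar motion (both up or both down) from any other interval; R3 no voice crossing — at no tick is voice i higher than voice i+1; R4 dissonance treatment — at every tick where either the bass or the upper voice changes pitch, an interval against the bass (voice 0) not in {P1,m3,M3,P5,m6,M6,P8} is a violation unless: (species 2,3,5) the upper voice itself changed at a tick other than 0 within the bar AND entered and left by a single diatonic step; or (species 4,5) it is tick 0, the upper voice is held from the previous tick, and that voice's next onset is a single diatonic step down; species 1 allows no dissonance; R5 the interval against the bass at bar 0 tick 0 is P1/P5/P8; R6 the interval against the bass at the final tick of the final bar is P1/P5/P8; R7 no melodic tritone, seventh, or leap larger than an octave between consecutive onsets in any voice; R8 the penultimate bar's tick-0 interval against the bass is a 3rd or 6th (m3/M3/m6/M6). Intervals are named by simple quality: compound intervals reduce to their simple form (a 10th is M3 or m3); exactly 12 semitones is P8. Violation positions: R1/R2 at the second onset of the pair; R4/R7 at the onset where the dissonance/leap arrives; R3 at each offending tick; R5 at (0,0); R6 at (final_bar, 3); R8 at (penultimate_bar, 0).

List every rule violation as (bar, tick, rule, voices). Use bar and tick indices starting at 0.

bar 0: v0=A3 v1=A4 v2=E5 downbeat P5
bar 1: v0=G3 v1=B3 v2=B4 downbeat M3
bar 2: v0=A3 v1=F4 v2=G4 downbeat m7
bar 3: v0=G3 v1=E4 v2=A4 downbeat M2
bar 4: v0=A3 v1=F4 v2=B4 downbeat M2
bar 5: v0=G3 v1=E4 v2=B4 downbeat M3
bar 6: v0=A3 v1=A4 v2=E5 downbeat P5
  -> R2 @ bar 1 tick 0 v(1, 2): A4/E5 P5 -> B3/B4 P8 similar
  -> R7 @ bar 1 tick 0 v(1,): A4->B3 leap 10st
  -> R4 @ bar 2 tick 0 v(0, 2): A3/G4 m7 untreated
  -> R7 @ bar 2 tick 0 v(1,): B3->F4 leap 6st
  -> R4 @ bar 3 tick 0 v(0, 2): G3/A4 M2 untreated
  -> R4 @ bar 4 tick 0 v(0, 2): A3/B4 M2 untreated
  -> R1 @ bar 6 tick 0 v(1, 2): E4/B4 P5 -> A4/E5 P5 similar
  -> R2 @ bar 6 tick 0 v(0, 1): G3/E4 M6 -> A3/A4 P8 similar
  -> R2 @ bar 6 tick 0 v(0, 2): G3/B4 M3 -> A3/E5 P5 similar

(1, 0, R2, (1, 2))
(1, 0, R7, (1,))
(2, 0, R4, (0, 2))
(2, 0, R7, (1,))
(3, 0, R4, (0, 2))
(4, 0, R4, (0, 2))
(6, 0, R1, (1, 2))
(6, 0, R2, (0, 1))
(6, 0, R2, (0, 2))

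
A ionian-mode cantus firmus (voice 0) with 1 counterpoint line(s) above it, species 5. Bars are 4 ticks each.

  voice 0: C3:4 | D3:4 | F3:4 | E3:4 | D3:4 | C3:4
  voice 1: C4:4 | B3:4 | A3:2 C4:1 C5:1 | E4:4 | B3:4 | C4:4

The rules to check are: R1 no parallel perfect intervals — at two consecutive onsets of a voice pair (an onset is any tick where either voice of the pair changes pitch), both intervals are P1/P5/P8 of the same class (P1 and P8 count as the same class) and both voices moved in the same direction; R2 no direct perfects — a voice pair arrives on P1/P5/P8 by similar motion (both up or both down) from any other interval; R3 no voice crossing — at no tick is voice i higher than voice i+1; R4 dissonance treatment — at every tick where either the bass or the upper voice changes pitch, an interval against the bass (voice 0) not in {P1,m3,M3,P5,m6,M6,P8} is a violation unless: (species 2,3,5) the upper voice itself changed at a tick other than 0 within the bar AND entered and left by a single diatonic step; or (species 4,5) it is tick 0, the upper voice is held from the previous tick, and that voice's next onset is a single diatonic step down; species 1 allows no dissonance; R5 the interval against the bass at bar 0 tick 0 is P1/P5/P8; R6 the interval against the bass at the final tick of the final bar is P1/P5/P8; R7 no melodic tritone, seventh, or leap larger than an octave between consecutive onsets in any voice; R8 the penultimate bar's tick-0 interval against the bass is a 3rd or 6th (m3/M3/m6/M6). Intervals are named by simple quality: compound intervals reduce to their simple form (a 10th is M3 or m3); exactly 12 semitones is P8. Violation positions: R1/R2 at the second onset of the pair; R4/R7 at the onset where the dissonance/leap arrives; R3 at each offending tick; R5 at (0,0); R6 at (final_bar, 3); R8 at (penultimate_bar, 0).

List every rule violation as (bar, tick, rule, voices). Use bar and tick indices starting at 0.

bar 0: v0=C3 v1=C4 downbeat P8
bar 1: v0=D3 v1=B3 downbeat M6
bar 2: v0=F3 v1=A3 downbeat M3
bar 3: v0=E3 v1=E4 downbeat P8
bar 4: v0=D3 v1=B3 downbeat M6
bar 5: v0=C3 v1=C4 downbeat P8
  -> R2 @ bar 3 tick 0 v(0, 1): F3/C5 P5 -> E3/E4 P8 similar

(3, 0, R2, (0, 1))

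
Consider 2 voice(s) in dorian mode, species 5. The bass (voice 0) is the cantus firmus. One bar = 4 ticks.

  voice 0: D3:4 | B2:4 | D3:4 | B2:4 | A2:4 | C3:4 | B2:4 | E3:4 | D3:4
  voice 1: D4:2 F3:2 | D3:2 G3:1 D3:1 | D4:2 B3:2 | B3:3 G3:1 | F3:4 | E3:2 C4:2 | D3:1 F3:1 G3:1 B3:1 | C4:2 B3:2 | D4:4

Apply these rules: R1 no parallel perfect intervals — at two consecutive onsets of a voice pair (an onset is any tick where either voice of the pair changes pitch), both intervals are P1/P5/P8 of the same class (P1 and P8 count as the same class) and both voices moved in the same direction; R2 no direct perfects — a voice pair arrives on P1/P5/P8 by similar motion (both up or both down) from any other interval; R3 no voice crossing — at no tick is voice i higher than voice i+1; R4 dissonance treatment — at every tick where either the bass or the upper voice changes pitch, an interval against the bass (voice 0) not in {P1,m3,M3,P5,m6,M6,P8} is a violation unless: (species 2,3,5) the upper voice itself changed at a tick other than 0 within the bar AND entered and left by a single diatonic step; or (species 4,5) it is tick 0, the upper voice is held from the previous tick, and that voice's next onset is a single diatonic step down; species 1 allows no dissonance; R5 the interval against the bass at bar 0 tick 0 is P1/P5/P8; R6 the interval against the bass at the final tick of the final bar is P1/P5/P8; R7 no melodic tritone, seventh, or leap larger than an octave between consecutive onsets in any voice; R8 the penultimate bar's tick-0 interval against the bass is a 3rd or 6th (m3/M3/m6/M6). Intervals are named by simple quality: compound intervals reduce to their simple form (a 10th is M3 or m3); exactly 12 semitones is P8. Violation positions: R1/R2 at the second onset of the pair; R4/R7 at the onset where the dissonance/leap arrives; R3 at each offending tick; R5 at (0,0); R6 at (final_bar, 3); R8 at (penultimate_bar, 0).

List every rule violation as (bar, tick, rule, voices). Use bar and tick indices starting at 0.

bar 0: v0=D3 v1=D4 downbeat P8
bar 1: v0=B2 v1=D3 downbeat m3
bar 2: v0=D3 v1=D4 downbeat P8
bar 3: v0=B2 v1=B3 downbeat P8
bar 4: v0=A2 v1=F3 downbeat m6
bar 5: v0=C3 v1=E3 downbeat M3
bar 6: v0=B2 v1=D3 downbeat m3
bar 7: v0=E3 v1=C4 downbeat m6
bar 8: v0=D3 v1=D4 downbeat P8
  -> R2 @ bar 2 tick 0 v(0, 1): B2/D3 m3 -> D3/D4 P8 similar
  -> R7 @ bar 6 tick 0 v(1,): C4->D3 leap 10st
  -> R4 @ bar 6 tick 1 v(0, 1): B2/F3 TT untreated

(2, 0, R2, (0, 1))
(6, 0, R7, (1,))
(6, 1, R4, (0, 1))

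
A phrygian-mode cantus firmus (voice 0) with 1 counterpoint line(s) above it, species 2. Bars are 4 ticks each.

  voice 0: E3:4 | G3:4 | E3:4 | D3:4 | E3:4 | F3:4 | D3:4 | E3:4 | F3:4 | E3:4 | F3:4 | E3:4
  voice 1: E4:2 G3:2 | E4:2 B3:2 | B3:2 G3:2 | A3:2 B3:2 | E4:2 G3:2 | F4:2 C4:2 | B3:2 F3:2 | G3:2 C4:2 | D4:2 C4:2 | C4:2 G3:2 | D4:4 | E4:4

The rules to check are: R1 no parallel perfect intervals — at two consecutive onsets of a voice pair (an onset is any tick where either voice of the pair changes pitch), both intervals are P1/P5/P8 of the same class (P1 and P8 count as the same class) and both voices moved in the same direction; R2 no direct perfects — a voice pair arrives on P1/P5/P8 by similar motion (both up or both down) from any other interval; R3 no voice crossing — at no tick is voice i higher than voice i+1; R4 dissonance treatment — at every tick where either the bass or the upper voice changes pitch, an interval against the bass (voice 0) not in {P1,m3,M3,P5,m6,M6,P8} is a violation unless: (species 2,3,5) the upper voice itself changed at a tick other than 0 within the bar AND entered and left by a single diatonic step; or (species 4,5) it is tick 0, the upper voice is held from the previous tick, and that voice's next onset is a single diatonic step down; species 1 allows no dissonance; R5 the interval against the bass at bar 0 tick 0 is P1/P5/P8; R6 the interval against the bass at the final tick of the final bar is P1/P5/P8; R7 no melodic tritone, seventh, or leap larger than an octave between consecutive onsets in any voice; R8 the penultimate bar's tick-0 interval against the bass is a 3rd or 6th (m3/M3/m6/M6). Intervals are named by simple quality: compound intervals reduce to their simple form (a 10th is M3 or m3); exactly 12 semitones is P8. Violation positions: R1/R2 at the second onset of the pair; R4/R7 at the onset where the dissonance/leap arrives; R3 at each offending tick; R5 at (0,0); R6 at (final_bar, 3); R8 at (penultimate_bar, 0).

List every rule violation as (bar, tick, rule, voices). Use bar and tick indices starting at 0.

(4, 0, R2, (0, 1))
(5, 0, R2, (0, 1))
(5, 0, R7, (1,))
(6, 2, R7, (1,))

bar 0: v0=E3 v1=E4 downbeat P8
bar 1: v0=G3 v1=E4 downbeat M6
bar 2: v0=E3 v1=B3 downbeat P5
bar 3: v0=D3 v1=A3 downbeat P5
bar 4: v0=E3 v1=E4 downbeat P8
bar 5: v0=F3 v1=F4 downbeat P8
bar 6: v0=D3 v1=B3 downbeat M6
bar 7: v0=E3 v1=G3 downbeat m3
bar 8: v0=F3 v1=D4 downbeat M6
bar 9: v0=E3 v1=C4 downbeat m6
bar 10: v0=F3 v1=D4 downbeat M6
bar 11: v0=E3 v1=E4 downbeat P8
  -> R2 @ bar 4 tick 0 v(0, 1): D3/B3 M6 -> E3/E4 P8 similar
  -> R2 @ bar 5 tick 0 v(0, 1): E3/G3 m3 -> F3/F4 P8 similar
  -> R7 @ bar 5 tick 0 v(1,): G3->F4 leap 10st
  -> R7 @ bar 6 tick 2 v(1,): B3->F3 leap 6st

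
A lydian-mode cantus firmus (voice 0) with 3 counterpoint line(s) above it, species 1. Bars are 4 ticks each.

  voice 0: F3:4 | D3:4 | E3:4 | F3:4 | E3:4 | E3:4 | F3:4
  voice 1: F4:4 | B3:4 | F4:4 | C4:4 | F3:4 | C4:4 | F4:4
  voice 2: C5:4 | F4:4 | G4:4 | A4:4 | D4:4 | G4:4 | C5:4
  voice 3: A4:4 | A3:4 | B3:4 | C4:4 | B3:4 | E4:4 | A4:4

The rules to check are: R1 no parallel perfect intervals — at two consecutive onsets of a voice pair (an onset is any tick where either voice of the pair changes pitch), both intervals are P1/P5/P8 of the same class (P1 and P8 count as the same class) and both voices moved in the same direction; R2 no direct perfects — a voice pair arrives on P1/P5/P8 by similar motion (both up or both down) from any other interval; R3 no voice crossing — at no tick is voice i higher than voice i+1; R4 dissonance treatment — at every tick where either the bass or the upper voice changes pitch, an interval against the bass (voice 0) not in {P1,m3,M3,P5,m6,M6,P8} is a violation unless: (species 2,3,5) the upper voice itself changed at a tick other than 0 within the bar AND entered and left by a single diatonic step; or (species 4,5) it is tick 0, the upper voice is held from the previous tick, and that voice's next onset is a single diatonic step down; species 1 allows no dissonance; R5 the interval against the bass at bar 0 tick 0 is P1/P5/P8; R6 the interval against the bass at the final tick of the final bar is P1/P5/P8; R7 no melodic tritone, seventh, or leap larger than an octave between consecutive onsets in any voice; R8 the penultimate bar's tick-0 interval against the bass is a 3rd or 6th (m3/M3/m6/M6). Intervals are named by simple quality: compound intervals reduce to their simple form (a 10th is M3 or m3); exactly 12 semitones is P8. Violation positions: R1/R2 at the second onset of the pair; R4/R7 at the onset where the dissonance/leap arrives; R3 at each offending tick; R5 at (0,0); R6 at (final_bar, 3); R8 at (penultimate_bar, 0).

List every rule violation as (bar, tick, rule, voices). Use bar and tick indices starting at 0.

bar 0: v0=F3 v1=F4 v2=C5 v3=A4 downbeat M3
bar 1: v0=D3 v1=B3 v2=F4 v3=A3 downbeat P5
bar 2: v0=E3 v1=F4 v2=G4 v3=B3 downbeat P5
bar 3: v0=F3 v1=C4 v2=A4 v3=C4 downbeat P5
bar 4: v0=E3 v1=F3 v2=D4 v3=B3 downbeat P5
bar 5: v0=E3 v1=C4 v2=G4 v3=E4 downbeat P8
bar 6: v0=F3 v1=F4 v2=C5 v3=A4 downbeat M3
  -> R3 @ bar 0 tick 0 v(2, 3): C5 above A4
  -> R5 @ bar 0 tick 0 v(0, 3): opens on M3
  -> R3 @ bar 0 tick 1 v(2, 3): C5 above A4
  -> R3 @ bar 0 tick 2 v(2, 3): C5 above A4
  -> R3 @ bar 0 tick 3 v(2, 3): C5 above A4
  -> R2 @ bar 1 tick 0 v(0, 3): F3/A4 M3 -> D3/A3 P5 similar
  -> R3 @ bar 1 tick 0 v(2, 3): F4 above A3
  -> R7 @ bar 1 tick 0 v(1,): F4->B3 leap 6st
  -> R3 @ bar 1 tick 1 v(2, 3): F4 above A3
  -> R3 @ bar 1 tick 2 v(2, 3): F4 above A3
  -> R3 @ bar 1 tick 3 v(2, 3): F4 above A3
  -> R1 @ bar 2 tick 0 v(0, 3): D3/A3 P5 -> E3/B3 P5 similar
  -> R3 @ bar 2 tick 0 v(2, 3): G4 above B3
  -> R4 @ bar 2 tick 0 v(0, 1): E3/F4 m2 untreated
  -> R7 @ bar 2 tick 0 v(1,): B3->F4 leap 6st
  -> R3 @ bar 2 tick 1 v(2, 3): G4 above B3
  -> R3 @ bar 2 tick 2 v(2, 3): G4 above B3
  -> R3 @ bar 2 tick 3 v(2, 3): G4 above B3
  -> R1 @ bar 3 tick 0 v(0, 3): E3/B3 P5 -> F3/C4 P5 similar
  -> R3 @ bar 3 tick 0 v(2, 3): A4 above C4
  -> R3 @ bar 3 tick 1 v(2, 3): A4 above C4
  -> R3 @ bar 3 tick 2 v(2, 3): A4 above C4
  -> R3 @ bar 3 tick 3 v(2, 3): A4 above C4
  -> R1 @ bar 4 tick 0 v(0, 3): F3/C4 P5 -> E3/B3 P5 similar
  -> R3 @ bar 4 tick 0 v(2, 3): D4 above B3
  -> R4 @ bar 4 tick 0 v(0, 1): E3/F3 m2 untreated
  -> R4 @ bar 4 tick 0 v(0, 2): E3/D4 m7 untreated
  -> R3 @ bar 4 tick 1 v(2, 3): D4 above B3
  -> R3 @ bar 4 tick 2 v(2, 3): D4 above B3
  -> R3 @ bar 4 tick 3 v(2, 3): D4 above B3
  -> R2 @ bar 5 tick 0 v(1, 2): F3/D4 M6 -> C4/G4 P5 similar
  -> R3 @ bar 5 tick 0 v(2, 3): G4 above E4
  -> R8 @ bar 5 tick 0 v(0, 3): penult P8 not 3rd/6th
  -> R3 @ bar 5 tick 1 v(2, 3): G4 above E4
  -> R3 @ bar 5 tick 2 v(2, 3): G4 above E4
  -> R3 @ bar 5 tick 3 v(2, 3): G4 above E4
  -> R1 @ bar 6 tick 0 v(1, 2): C4/G4 P5 -> F4/C5 P5 similar
  -> R2 @ bar 6 tick 0 v(0, 1): E3/C4 m6 -> F3/F4 P8 similar
  -> R2 @ bar 6 tick 0 v(0, 2): E3/G4 m3 -> F3/C5 P5 similar
  -> R3 @ bar 6 tick 0 v(2, 3): C5 above A4
  -> R3 @ bar 6 tick 1 v(2, 3): C5 above A4
  -> R3 @ bar 6 tick 2 v(2, 3): C5 above A4
  -> R3 @ bar 6 tick 3 v(2, 3): C5 above A4
  -> R6 @ bar 6 tick 3 v(0, 3): closes on M3

(0, 0, R3, (2, 3))
(0, 0, R5, (0, 3))
(0, 1, R3, (2, 3))
(0, 2, R3, (2, 3))
(0, 3, R3, (2, 3))
(1, 0, R2, (0, 3))
(1, 0, R3, (2, 3))
(1, 0, R7, (1,))
(1, 1, R3, (2, 3))
(1, 2, R3, (2, 3))
(1, 3, R3, (2, 3))
(2, 0, R1, (0, 3))
(2, 0, R3, (2, 3))
(2, 0, R4, (0, 1))
(2, 0, R7, (1,))
(2, 1, R3, (2, 3))
(2, 2, R3, (2, 3))
(2, 3, R3, (2, 3))
(3, 0, R1, (0, 3))
(3, 0, R3, (2, 3))
(3, 1, R3, (2, 3))
(3, 2, R3, (2, 3))
(3, 3, R3, (2, 3))
(4, 0, R1, (0, 3))
(4, 0, R3, (2, 3))
(4, 0, R4, (0, 1))
(4, 0, R4, (0, 2))
(4, 1, R3, (2, 3))
(4, 2, R3, (2, 3))
(4, 3, R3, (2, 3))
(5, 0, R2, (1, 2))
(5, 0, R3, (2, 3))
(5, 0, R8, (0, 3))
(5, 1, R3, (2, 3))
(5, 2, R3, (2, 3))
(5, 3, R3, (2, 3))
(6, 0, R1, (1, 2))
(6, 0, R2, (0, 1))
(6, 0, R2, (0, 2))
(6, 0, R3, (2, 3))
(6, 1, R3, (2, 3))
(6, 2, R3, (2, 3))
(6, 3, R3, (2, 3))
(6, 3, R6, (0, 3))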